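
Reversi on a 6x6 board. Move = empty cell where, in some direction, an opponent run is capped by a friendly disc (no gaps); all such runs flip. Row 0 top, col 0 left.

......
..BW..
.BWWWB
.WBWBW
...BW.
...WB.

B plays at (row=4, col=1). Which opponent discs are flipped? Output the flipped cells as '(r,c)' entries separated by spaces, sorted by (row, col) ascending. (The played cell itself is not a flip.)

Dir NW: first cell '.' (not opp) -> no flip
Dir N: opp run (3,1) capped by B -> flip
Dir NE: first cell 'B' (not opp) -> no flip
Dir W: first cell '.' (not opp) -> no flip
Dir E: first cell '.' (not opp) -> no flip
Dir SW: first cell '.' (not opp) -> no flip
Dir S: first cell '.' (not opp) -> no flip
Dir SE: first cell '.' (not opp) -> no flip

Answer: (3,1)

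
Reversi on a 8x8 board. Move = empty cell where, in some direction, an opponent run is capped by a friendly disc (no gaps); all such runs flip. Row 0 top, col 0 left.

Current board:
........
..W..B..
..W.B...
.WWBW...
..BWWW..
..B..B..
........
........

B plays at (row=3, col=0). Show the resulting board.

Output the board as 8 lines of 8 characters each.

Answer: ........
..W..B..
..W.B...
BBBBW...
..BWWW..
..B..B..
........
........

Derivation:
Place B at (3,0); scan 8 dirs for brackets.
Dir NW: edge -> no flip
Dir N: first cell '.' (not opp) -> no flip
Dir NE: first cell '.' (not opp) -> no flip
Dir W: edge -> no flip
Dir E: opp run (3,1) (3,2) capped by B -> flip
Dir SW: edge -> no flip
Dir S: first cell '.' (not opp) -> no flip
Dir SE: first cell '.' (not opp) -> no flip
All flips: (3,1) (3,2)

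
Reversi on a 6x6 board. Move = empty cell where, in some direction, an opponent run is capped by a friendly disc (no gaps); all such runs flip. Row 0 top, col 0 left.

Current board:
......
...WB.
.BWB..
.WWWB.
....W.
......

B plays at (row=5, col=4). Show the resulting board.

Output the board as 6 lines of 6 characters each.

Place B at (5,4); scan 8 dirs for brackets.
Dir NW: first cell '.' (not opp) -> no flip
Dir N: opp run (4,4) capped by B -> flip
Dir NE: first cell '.' (not opp) -> no flip
Dir W: first cell '.' (not opp) -> no flip
Dir E: first cell '.' (not opp) -> no flip
Dir SW: edge -> no flip
Dir S: edge -> no flip
Dir SE: edge -> no flip
All flips: (4,4)

Answer: ......
...WB.
.BWB..
.WWWB.
....B.
....B.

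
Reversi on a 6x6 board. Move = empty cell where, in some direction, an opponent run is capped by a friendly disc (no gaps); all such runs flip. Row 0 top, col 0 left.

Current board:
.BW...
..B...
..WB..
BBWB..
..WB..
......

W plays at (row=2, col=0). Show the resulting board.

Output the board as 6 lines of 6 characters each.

Answer: .BW...
..B...
W.WB..
BWWB..
..WB..
......

Derivation:
Place W at (2,0); scan 8 dirs for brackets.
Dir NW: edge -> no flip
Dir N: first cell '.' (not opp) -> no flip
Dir NE: first cell '.' (not opp) -> no flip
Dir W: edge -> no flip
Dir E: first cell '.' (not opp) -> no flip
Dir SW: edge -> no flip
Dir S: opp run (3,0), next='.' -> no flip
Dir SE: opp run (3,1) capped by W -> flip
All flips: (3,1)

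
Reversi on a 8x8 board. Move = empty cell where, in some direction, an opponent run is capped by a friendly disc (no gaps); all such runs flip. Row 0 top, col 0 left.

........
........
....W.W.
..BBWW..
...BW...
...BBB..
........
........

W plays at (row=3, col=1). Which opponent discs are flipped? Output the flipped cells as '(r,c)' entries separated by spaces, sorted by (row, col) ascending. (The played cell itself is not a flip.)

Dir NW: first cell '.' (not opp) -> no flip
Dir N: first cell '.' (not opp) -> no flip
Dir NE: first cell '.' (not opp) -> no flip
Dir W: first cell '.' (not opp) -> no flip
Dir E: opp run (3,2) (3,3) capped by W -> flip
Dir SW: first cell '.' (not opp) -> no flip
Dir S: first cell '.' (not opp) -> no flip
Dir SE: first cell '.' (not opp) -> no flip

Answer: (3,2) (3,3)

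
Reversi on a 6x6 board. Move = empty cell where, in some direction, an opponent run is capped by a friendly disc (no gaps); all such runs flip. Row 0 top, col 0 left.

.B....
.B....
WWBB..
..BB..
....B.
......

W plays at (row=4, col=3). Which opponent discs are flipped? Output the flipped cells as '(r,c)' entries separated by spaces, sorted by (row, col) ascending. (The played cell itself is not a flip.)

Answer: (3,2)

Derivation:
Dir NW: opp run (3,2) capped by W -> flip
Dir N: opp run (3,3) (2,3), next='.' -> no flip
Dir NE: first cell '.' (not opp) -> no flip
Dir W: first cell '.' (not opp) -> no flip
Dir E: opp run (4,4), next='.' -> no flip
Dir SW: first cell '.' (not opp) -> no flip
Dir S: first cell '.' (not opp) -> no flip
Dir SE: first cell '.' (not opp) -> no flip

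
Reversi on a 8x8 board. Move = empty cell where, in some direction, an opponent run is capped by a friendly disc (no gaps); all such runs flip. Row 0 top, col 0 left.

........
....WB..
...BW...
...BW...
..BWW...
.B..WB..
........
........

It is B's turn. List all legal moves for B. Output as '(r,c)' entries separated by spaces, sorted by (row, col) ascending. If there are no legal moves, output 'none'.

Answer: (0,5) (1,3) (2,5) (3,5) (4,5) (5,3)

Derivation:
(0,3): no bracket -> illegal
(0,4): no bracket -> illegal
(0,5): flips 1 -> legal
(1,3): flips 1 -> legal
(2,5): flips 1 -> legal
(3,2): no bracket -> illegal
(3,5): flips 1 -> legal
(4,5): flips 3 -> legal
(5,2): no bracket -> illegal
(5,3): flips 2 -> legal
(6,3): no bracket -> illegal
(6,4): no bracket -> illegal
(6,5): no bracket -> illegal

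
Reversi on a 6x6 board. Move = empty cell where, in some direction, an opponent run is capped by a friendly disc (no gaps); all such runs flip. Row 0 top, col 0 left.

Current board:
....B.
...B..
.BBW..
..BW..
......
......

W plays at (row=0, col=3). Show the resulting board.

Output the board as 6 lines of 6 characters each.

Answer: ...WB.
...W..
.BBW..
..BW..
......
......

Derivation:
Place W at (0,3); scan 8 dirs for brackets.
Dir NW: edge -> no flip
Dir N: edge -> no flip
Dir NE: edge -> no flip
Dir W: first cell '.' (not opp) -> no flip
Dir E: opp run (0,4), next='.' -> no flip
Dir SW: first cell '.' (not opp) -> no flip
Dir S: opp run (1,3) capped by W -> flip
Dir SE: first cell '.' (not opp) -> no flip
All flips: (1,3)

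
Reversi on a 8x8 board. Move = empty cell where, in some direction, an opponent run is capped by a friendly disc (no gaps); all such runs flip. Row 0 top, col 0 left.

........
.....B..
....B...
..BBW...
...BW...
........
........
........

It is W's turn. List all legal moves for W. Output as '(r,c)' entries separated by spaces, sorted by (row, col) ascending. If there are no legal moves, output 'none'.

(0,4): no bracket -> illegal
(0,5): no bracket -> illegal
(0,6): no bracket -> illegal
(1,3): no bracket -> illegal
(1,4): flips 1 -> legal
(1,6): no bracket -> illegal
(2,1): no bracket -> illegal
(2,2): flips 1 -> legal
(2,3): no bracket -> illegal
(2,5): no bracket -> illegal
(2,6): no bracket -> illegal
(3,1): flips 2 -> legal
(3,5): no bracket -> illegal
(4,1): no bracket -> illegal
(4,2): flips 1 -> legal
(5,2): flips 1 -> legal
(5,3): no bracket -> illegal
(5,4): no bracket -> illegal

Answer: (1,4) (2,2) (3,1) (4,2) (5,2)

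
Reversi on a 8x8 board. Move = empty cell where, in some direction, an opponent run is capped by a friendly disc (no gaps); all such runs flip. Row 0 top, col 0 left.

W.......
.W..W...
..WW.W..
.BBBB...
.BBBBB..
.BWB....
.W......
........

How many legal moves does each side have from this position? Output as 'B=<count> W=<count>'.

-- B to move --
(0,1): no bracket -> illegal
(0,2): no bracket -> illegal
(0,3): no bracket -> illegal
(0,4): no bracket -> illegal
(0,5): flips 2 -> legal
(1,0): no bracket -> illegal
(1,2): flips 2 -> legal
(1,3): flips 2 -> legal
(1,5): no bracket -> illegal
(1,6): flips 1 -> legal
(2,0): no bracket -> illegal
(2,1): no bracket -> illegal
(2,4): no bracket -> illegal
(2,6): no bracket -> illegal
(3,5): no bracket -> illegal
(3,6): no bracket -> illegal
(5,0): no bracket -> illegal
(6,0): no bracket -> illegal
(6,2): flips 1 -> legal
(6,3): flips 1 -> legal
(7,0): flips 2 -> legal
(7,1): flips 1 -> legal
(7,2): no bracket -> illegal
B mobility = 8
-- W to move --
(2,0): no bracket -> illegal
(2,1): flips 3 -> legal
(2,4): no bracket -> illegal
(3,0): flips 1 -> legal
(3,5): no bracket -> illegal
(3,6): no bracket -> illegal
(4,0): flips 1 -> legal
(4,6): no bracket -> illegal
(5,0): flips 3 -> legal
(5,4): flips 1 -> legal
(5,5): flips 2 -> legal
(5,6): flips 2 -> legal
(6,0): no bracket -> illegal
(6,2): no bracket -> illegal
(6,3): flips 3 -> legal
(6,4): no bracket -> illegal
W mobility = 8

Answer: B=8 W=8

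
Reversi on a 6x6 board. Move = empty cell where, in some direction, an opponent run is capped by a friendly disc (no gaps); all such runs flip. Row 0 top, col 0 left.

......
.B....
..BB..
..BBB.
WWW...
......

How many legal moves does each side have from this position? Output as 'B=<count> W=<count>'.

-- B to move --
(3,0): no bracket -> illegal
(3,1): no bracket -> illegal
(4,3): no bracket -> illegal
(5,0): flips 1 -> legal
(5,1): flips 1 -> legal
(5,2): flips 1 -> legal
(5,3): no bracket -> illegal
B mobility = 3
-- W to move --
(0,0): no bracket -> illegal
(0,1): no bracket -> illegal
(0,2): no bracket -> illegal
(1,0): no bracket -> illegal
(1,2): flips 2 -> legal
(1,3): no bracket -> illegal
(1,4): flips 2 -> legal
(2,0): no bracket -> illegal
(2,1): no bracket -> illegal
(2,4): flips 1 -> legal
(2,5): no bracket -> illegal
(3,1): no bracket -> illegal
(3,5): no bracket -> illegal
(4,3): no bracket -> illegal
(4,4): no bracket -> illegal
(4,5): no bracket -> illegal
W mobility = 3

Answer: B=3 W=3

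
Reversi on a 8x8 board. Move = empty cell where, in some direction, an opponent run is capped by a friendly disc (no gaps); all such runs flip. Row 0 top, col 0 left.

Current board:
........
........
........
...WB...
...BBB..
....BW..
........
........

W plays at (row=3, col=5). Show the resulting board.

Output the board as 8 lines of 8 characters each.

Answer: ........
........
........
...WWW..
...BBW..
....BW..
........
........

Derivation:
Place W at (3,5); scan 8 dirs for brackets.
Dir NW: first cell '.' (not opp) -> no flip
Dir N: first cell '.' (not opp) -> no flip
Dir NE: first cell '.' (not opp) -> no flip
Dir W: opp run (3,4) capped by W -> flip
Dir E: first cell '.' (not opp) -> no flip
Dir SW: opp run (4,4), next='.' -> no flip
Dir S: opp run (4,5) capped by W -> flip
Dir SE: first cell '.' (not opp) -> no flip
All flips: (3,4) (4,5)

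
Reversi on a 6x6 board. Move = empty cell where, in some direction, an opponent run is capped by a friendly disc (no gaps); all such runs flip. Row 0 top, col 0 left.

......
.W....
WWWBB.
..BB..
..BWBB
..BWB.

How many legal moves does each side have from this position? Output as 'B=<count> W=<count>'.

-- B to move --
(0,0): flips 2 -> legal
(0,1): no bracket -> illegal
(0,2): no bracket -> illegal
(1,0): flips 1 -> legal
(1,2): flips 1 -> legal
(1,3): no bracket -> illegal
(3,0): no bracket -> illegal
(3,1): no bracket -> illegal
(3,4): flips 1 -> legal
B mobility = 4
-- W to move --
(1,2): no bracket -> illegal
(1,3): flips 2 -> legal
(1,4): no bracket -> illegal
(1,5): no bracket -> illegal
(2,5): flips 2 -> legal
(3,1): flips 1 -> legal
(3,4): no bracket -> illegal
(3,5): flips 1 -> legal
(4,1): flips 1 -> legal
(5,1): flips 1 -> legal
(5,5): flips 3 -> legal
W mobility = 7

Answer: B=4 W=7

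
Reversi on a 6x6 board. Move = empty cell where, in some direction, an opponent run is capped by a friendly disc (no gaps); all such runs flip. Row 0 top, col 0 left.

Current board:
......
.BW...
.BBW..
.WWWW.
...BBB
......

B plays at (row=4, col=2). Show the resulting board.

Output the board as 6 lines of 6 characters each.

Answer: ......
.BW...
.BBW..
.WBWW.
..BBBB
......

Derivation:
Place B at (4,2); scan 8 dirs for brackets.
Dir NW: opp run (3,1), next='.' -> no flip
Dir N: opp run (3,2) capped by B -> flip
Dir NE: opp run (3,3), next='.' -> no flip
Dir W: first cell '.' (not opp) -> no flip
Dir E: first cell 'B' (not opp) -> no flip
Dir SW: first cell '.' (not opp) -> no flip
Dir S: first cell '.' (not opp) -> no flip
Dir SE: first cell '.' (not opp) -> no flip
All flips: (3,2)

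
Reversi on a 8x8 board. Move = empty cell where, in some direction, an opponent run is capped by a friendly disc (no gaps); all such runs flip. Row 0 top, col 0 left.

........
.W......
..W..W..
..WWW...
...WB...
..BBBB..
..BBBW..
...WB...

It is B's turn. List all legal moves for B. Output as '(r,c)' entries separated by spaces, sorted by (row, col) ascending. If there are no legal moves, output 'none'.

Answer: (0,0) (1,6) (2,1) (2,3) (2,4) (4,2) (5,6) (6,6) (7,2) (7,5) (7,6)

Derivation:
(0,0): flips 3 -> legal
(0,1): no bracket -> illegal
(0,2): no bracket -> illegal
(1,0): no bracket -> illegal
(1,2): no bracket -> illegal
(1,3): no bracket -> illegal
(1,4): no bracket -> illegal
(1,5): no bracket -> illegal
(1,6): flips 3 -> legal
(2,0): no bracket -> illegal
(2,1): flips 2 -> legal
(2,3): flips 2 -> legal
(2,4): flips 1 -> legal
(2,6): no bracket -> illegal
(3,1): no bracket -> illegal
(3,5): no bracket -> illegal
(3,6): no bracket -> illegal
(4,1): no bracket -> illegal
(4,2): flips 1 -> legal
(4,5): no bracket -> illegal
(5,6): flips 1 -> legal
(6,6): flips 1 -> legal
(7,2): flips 1 -> legal
(7,5): flips 1 -> legal
(7,6): flips 1 -> legal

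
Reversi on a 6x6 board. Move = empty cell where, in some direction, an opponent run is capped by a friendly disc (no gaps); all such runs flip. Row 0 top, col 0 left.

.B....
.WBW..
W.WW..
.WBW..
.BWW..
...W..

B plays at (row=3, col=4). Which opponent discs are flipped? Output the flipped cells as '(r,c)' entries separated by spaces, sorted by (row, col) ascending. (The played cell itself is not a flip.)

Answer: (2,3) (3,3)

Derivation:
Dir NW: opp run (2,3) capped by B -> flip
Dir N: first cell '.' (not opp) -> no flip
Dir NE: first cell '.' (not opp) -> no flip
Dir W: opp run (3,3) capped by B -> flip
Dir E: first cell '.' (not opp) -> no flip
Dir SW: opp run (4,3), next='.' -> no flip
Dir S: first cell '.' (not opp) -> no flip
Dir SE: first cell '.' (not opp) -> no flip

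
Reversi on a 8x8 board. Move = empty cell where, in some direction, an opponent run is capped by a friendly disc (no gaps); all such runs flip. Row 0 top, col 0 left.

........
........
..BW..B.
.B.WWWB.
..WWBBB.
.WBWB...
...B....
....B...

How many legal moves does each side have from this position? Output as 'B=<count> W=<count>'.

Answer: B=9 W=14

Derivation:
-- B to move --
(1,2): flips 2 -> legal
(1,3): flips 4 -> legal
(1,4): no bracket -> illegal
(2,4): flips 3 -> legal
(2,5): flips 3 -> legal
(3,2): flips 5 -> legal
(4,0): no bracket -> illegal
(4,1): flips 2 -> legal
(5,0): flips 1 -> legal
(6,0): no bracket -> illegal
(6,1): no bracket -> illegal
(6,2): flips 1 -> legal
(6,4): flips 2 -> legal
B mobility = 9
-- W to move --
(1,1): flips 1 -> legal
(1,2): no bracket -> illegal
(1,3): no bracket -> illegal
(1,5): no bracket -> illegal
(1,6): no bracket -> illegal
(1,7): flips 1 -> legal
(2,0): flips 1 -> legal
(2,1): flips 1 -> legal
(2,5): no bracket -> illegal
(2,7): no bracket -> illegal
(3,0): no bracket -> illegal
(3,2): no bracket -> illegal
(3,7): flips 1 -> legal
(4,0): no bracket -> illegal
(4,1): no bracket -> illegal
(4,7): flips 3 -> legal
(5,5): flips 3 -> legal
(5,6): flips 1 -> legal
(5,7): flips 1 -> legal
(6,1): flips 1 -> legal
(6,2): flips 1 -> legal
(6,4): flips 2 -> legal
(6,5): flips 1 -> legal
(7,2): no bracket -> illegal
(7,3): flips 1 -> legal
(7,5): no bracket -> illegal
W mobility = 14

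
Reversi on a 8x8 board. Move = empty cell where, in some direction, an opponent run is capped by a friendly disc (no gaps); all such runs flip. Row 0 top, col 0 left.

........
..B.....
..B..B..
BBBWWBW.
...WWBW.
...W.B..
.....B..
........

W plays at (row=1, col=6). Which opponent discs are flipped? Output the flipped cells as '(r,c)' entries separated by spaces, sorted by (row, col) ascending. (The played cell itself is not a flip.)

Answer: (2,5)

Derivation:
Dir NW: first cell '.' (not opp) -> no flip
Dir N: first cell '.' (not opp) -> no flip
Dir NE: first cell '.' (not opp) -> no flip
Dir W: first cell '.' (not opp) -> no flip
Dir E: first cell '.' (not opp) -> no flip
Dir SW: opp run (2,5) capped by W -> flip
Dir S: first cell '.' (not opp) -> no flip
Dir SE: first cell '.' (not opp) -> no flip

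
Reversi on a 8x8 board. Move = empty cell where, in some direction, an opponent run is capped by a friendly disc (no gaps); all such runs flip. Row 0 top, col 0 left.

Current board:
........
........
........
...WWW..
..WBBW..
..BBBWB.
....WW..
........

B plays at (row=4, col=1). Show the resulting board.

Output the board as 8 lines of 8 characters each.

Answer: ........
........
........
...WWW..
.BBBBW..
..BBBWB.
....WW..
........

Derivation:
Place B at (4,1); scan 8 dirs for brackets.
Dir NW: first cell '.' (not opp) -> no flip
Dir N: first cell '.' (not opp) -> no flip
Dir NE: first cell '.' (not opp) -> no flip
Dir W: first cell '.' (not opp) -> no flip
Dir E: opp run (4,2) capped by B -> flip
Dir SW: first cell '.' (not opp) -> no flip
Dir S: first cell '.' (not opp) -> no flip
Dir SE: first cell 'B' (not opp) -> no flip
All flips: (4,2)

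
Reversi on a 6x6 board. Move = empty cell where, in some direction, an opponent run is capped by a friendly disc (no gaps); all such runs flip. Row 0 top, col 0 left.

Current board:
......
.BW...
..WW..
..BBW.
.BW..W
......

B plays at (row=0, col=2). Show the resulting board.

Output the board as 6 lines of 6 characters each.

Place B at (0,2); scan 8 dirs for brackets.
Dir NW: edge -> no flip
Dir N: edge -> no flip
Dir NE: edge -> no flip
Dir W: first cell '.' (not opp) -> no flip
Dir E: first cell '.' (not opp) -> no flip
Dir SW: first cell 'B' (not opp) -> no flip
Dir S: opp run (1,2) (2,2) capped by B -> flip
Dir SE: first cell '.' (not opp) -> no flip
All flips: (1,2) (2,2)

Answer: ..B...
.BB...
..BW..
..BBW.
.BW..W
......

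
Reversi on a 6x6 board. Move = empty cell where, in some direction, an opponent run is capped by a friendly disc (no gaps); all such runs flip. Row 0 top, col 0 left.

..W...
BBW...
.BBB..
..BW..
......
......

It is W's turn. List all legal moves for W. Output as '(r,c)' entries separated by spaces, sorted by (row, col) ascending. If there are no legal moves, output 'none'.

(0,0): flips 2 -> legal
(0,1): no bracket -> illegal
(1,3): flips 1 -> legal
(1,4): no bracket -> illegal
(2,0): flips 1 -> legal
(2,4): no bracket -> illegal
(3,0): flips 1 -> legal
(3,1): flips 1 -> legal
(3,4): flips 1 -> legal
(4,1): no bracket -> illegal
(4,2): flips 2 -> legal
(4,3): no bracket -> illegal

Answer: (0,0) (1,3) (2,0) (3,0) (3,1) (3,4) (4,2)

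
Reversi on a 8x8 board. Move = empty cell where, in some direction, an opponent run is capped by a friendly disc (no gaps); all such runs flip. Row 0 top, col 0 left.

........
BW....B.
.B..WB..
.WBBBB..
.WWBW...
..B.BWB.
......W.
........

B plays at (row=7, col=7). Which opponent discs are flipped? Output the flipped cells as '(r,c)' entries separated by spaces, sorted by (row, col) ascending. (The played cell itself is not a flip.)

Answer: (4,4) (5,5) (6,6)

Derivation:
Dir NW: opp run (6,6) (5,5) (4,4) capped by B -> flip
Dir N: first cell '.' (not opp) -> no flip
Dir NE: edge -> no flip
Dir W: first cell '.' (not opp) -> no flip
Dir E: edge -> no flip
Dir SW: edge -> no flip
Dir S: edge -> no flip
Dir SE: edge -> no flip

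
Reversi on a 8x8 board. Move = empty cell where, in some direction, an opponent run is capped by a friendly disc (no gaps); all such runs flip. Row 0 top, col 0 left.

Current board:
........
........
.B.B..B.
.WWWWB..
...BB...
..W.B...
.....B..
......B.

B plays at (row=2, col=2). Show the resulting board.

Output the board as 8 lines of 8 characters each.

Answer: ........
........
.BBB..B.
.WWBWB..
...BB...
..W.B...
.....B..
......B.

Derivation:
Place B at (2,2); scan 8 dirs for brackets.
Dir NW: first cell '.' (not opp) -> no flip
Dir N: first cell '.' (not opp) -> no flip
Dir NE: first cell '.' (not opp) -> no flip
Dir W: first cell 'B' (not opp) -> no flip
Dir E: first cell 'B' (not opp) -> no flip
Dir SW: opp run (3,1), next='.' -> no flip
Dir S: opp run (3,2), next='.' -> no flip
Dir SE: opp run (3,3) capped by B -> flip
All flips: (3,3)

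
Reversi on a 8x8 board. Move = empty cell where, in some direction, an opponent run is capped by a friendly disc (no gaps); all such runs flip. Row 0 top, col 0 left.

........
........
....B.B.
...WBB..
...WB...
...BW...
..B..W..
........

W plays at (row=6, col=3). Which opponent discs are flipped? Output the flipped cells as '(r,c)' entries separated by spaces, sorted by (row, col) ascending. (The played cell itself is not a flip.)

Answer: (5,3)

Derivation:
Dir NW: first cell '.' (not opp) -> no flip
Dir N: opp run (5,3) capped by W -> flip
Dir NE: first cell 'W' (not opp) -> no flip
Dir W: opp run (6,2), next='.' -> no flip
Dir E: first cell '.' (not opp) -> no flip
Dir SW: first cell '.' (not opp) -> no flip
Dir S: first cell '.' (not opp) -> no flip
Dir SE: first cell '.' (not opp) -> no flip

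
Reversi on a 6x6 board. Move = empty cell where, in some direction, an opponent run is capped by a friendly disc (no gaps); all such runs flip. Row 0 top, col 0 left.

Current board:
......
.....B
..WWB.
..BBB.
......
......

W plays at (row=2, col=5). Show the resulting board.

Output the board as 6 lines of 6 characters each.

Answer: ......
.....B
..WWWW
..BBB.
......
......

Derivation:
Place W at (2,5); scan 8 dirs for brackets.
Dir NW: first cell '.' (not opp) -> no flip
Dir N: opp run (1,5), next='.' -> no flip
Dir NE: edge -> no flip
Dir W: opp run (2,4) capped by W -> flip
Dir E: edge -> no flip
Dir SW: opp run (3,4), next='.' -> no flip
Dir S: first cell '.' (not opp) -> no flip
Dir SE: edge -> no flip
All flips: (2,4)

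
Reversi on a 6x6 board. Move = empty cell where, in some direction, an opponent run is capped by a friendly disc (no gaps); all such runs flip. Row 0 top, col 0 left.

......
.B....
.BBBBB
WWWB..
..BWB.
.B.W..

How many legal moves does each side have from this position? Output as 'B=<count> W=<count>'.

Answer: B=4 W=10

Derivation:
-- B to move --
(2,0): flips 1 -> legal
(3,4): no bracket -> illegal
(4,0): flips 1 -> legal
(4,1): flips 2 -> legal
(5,2): no bracket -> illegal
(5,4): flips 2 -> legal
B mobility = 4
-- W to move --
(0,0): no bracket -> illegal
(0,1): flips 2 -> legal
(0,2): no bracket -> illegal
(1,0): flips 1 -> legal
(1,2): flips 2 -> legal
(1,3): flips 3 -> legal
(1,4): flips 1 -> legal
(1,5): no bracket -> illegal
(2,0): no bracket -> illegal
(3,4): flips 1 -> legal
(3,5): flips 1 -> legal
(4,0): no bracket -> illegal
(4,1): flips 1 -> legal
(4,5): flips 1 -> legal
(5,0): no bracket -> illegal
(5,2): flips 1 -> legal
(5,4): no bracket -> illegal
(5,5): no bracket -> illegal
W mobility = 10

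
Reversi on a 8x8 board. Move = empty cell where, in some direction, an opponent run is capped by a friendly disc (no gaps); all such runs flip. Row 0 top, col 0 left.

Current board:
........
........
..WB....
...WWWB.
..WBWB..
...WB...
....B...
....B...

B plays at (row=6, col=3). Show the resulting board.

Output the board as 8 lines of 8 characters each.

Answer: ........
........
..WB....
...WWWB.
..WBWB..
...BB...
...BB...
....B...

Derivation:
Place B at (6,3); scan 8 dirs for brackets.
Dir NW: first cell '.' (not opp) -> no flip
Dir N: opp run (5,3) capped by B -> flip
Dir NE: first cell 'B' (not opp) -> no flip
Dir W: first cell '.' (not opp) -> no flip
Dir E: first cell 'B' (not opp) -> no flip
Dir SW: first cell '.' (not opp) -> no flip
Dir S: first cell '.' (not opp) -> no flip
Dir SE: first cell 'B' (not opp) -> no flip
All flips: (5,3)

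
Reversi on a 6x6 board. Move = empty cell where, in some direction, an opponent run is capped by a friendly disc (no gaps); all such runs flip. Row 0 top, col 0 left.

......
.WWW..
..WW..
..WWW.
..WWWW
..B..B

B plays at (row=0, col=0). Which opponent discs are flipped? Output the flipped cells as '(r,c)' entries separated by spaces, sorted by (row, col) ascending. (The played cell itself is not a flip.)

Answer: (1,1) (2,2) (3,3) (4,4)

Derivation:
Dir NW: edge -> no flip
Dir N: edge -> no flip
Dir NE: edge -> no flip
Dir W: edge -> no flip
Dir E: first cell '.' (not opp) -> no flip
Dir SW: edge -> no flip
Dir S: first cell '.' (not opp) -> no flip
Dir SE: opp run (1,1) (2,2) (3,3) (4,4) capped by B -> flip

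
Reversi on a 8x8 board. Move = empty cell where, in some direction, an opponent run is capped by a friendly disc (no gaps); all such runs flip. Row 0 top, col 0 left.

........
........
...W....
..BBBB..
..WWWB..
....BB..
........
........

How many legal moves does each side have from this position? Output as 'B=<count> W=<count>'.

Answer: B=7 W=11

Derivation:
-- B to move --
(1,2): flips 1 -> legal
(1,3): flips 1 -> legal
(1,4): flips 1 -> legal
(2,2): no bracket -> illegal
(2,4): no bracket -> illegal
(3,1): no bracket -> illegal
(4,1): flips 3 -> legal
(5,1): flips 1 -> legal
(5,2): flips 2 -> legal
(5,3): flips 2 -> legal
B mobility = 7
-- W to move --
(2,1): flips 1 -> legal
(2,2): flips 2 -> legal
(2,4): flips 2 -> legal
(2,5): flips 1 -> legal
(2,6): flips 1 -> legal
(3,1): no bracket -> illegal
(3,6): no bracket -> illegal
(4,1): flips 1 -> legal
(4,6): flips 1 -> legal
(5,3): no bracket -> illegal
(5,6): flips 2 -> legal
(6,3): no bracket -> illegal
(6,4): flips 1 -> legal
(6,5): flips 1 -> legal
(6,6): flips 1 -> legal
W mobility = 11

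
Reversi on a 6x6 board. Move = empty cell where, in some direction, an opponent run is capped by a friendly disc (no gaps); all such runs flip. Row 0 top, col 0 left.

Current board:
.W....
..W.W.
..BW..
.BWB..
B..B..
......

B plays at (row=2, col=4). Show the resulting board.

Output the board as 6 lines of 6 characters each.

Answer: .W....
..W.W.
..BBB.
.BWB..
B..B..
......

Derivation:
Place B at (2,4); scan 8 dirs for brackets.
Dir NW: first cell '.' (not opp) -> no flip
Dir N: opp run (1,4), next='.' -> no flip
Dir NE: first cell '.' (not opp) -> no flip
Dir W: opp run (2,3) capped by B -> flip
Dir E: first cell '.' (not opp) -> no flip
Dir SW: first cell 'B' (not opp) -> no flip
Dir S: first cell '.' (not opp) -> no flip
Dir SE: first cell '.' (not opp) -> no flip
All flips: (2,3)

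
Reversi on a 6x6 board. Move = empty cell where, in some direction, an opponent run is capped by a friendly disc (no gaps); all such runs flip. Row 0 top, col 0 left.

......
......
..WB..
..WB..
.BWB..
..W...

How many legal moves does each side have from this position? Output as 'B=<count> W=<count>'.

Answer: B=4 W=8

Derivation:
-- B to move --
(1,1): flips 1 -> legal
(1,2): no bracket -> illegal
(1,3): no bracket -> illegal
(2,1): flips 2 -> legal
(3,1): flips 1 -> legal
(5,1): flips 1 -> legal
(5,3): no bracket -> illegal
B mobility = 4
-- W to move --
(1,2): no bracket -> illegal
(1,3): no bracket -> illegal
(1,4): flips 1 -> legal
(2,4): flips 2 -> legal
(3,0): flips 1 -> legal
(3,1): no bracket -> illegal
(3,4): flips 2 -> legal
(4,0): flips 1 -> legal
(4,4): flips 2 -> legal
(5,0): flips 1 -> legal
(5,1): no bracket -> illegal
(5,3): no bracket -> illegal
(5,4): flips 1 -> legal
W mobility = 8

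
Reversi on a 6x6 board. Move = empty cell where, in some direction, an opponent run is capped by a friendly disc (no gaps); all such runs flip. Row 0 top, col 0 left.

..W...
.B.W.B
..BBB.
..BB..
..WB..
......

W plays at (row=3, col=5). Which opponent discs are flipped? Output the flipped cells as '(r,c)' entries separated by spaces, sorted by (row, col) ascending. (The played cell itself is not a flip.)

Dir NW: opp run (2,4) capped by W -> flip
Dir N: first cell '.' (not opp) -> no flip
Dir NE: edge -> no flip
Dir W: first cell '.' (not opp) -> no flip
Dir E: edge -> no flip
Dir SW: first cell '.' (not opp) -> no flip
Dir S: first cell '.' (not opp) -> no flip
Dir SE: edge -> no flip

Answer: (2,4)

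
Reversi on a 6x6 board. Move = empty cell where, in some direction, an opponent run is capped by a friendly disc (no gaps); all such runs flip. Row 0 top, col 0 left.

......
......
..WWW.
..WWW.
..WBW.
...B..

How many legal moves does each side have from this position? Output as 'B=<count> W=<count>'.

Answer: B=7 W=2

Derivation:
-- B to move --
(1,1): no bracket -> illegal
(1,2): no bracket -> illegal
(1,3): flips 2 -> legal
(1,4): no bracket -> illegal
(1,5): no bracket -> illegal
(2,1): flips 1 -> legal
(2,5): flips 1 -> legal
(3,1): flips 1 -> legal
(3,5): flips 1 -> legal
(4,1): flips 1 -> legal
(4,5): flips 1 -> legal
(5,1): no bracket -> illegal
(5,2): no bracket -> illegal
(5,4): no bracket -> illegal
(5,5): no bracket -> illegal
B mobility = 7
-- W to move --
(5,2): flips 1 -> legal
(5,4): flips 1 -> legal
W mobility = 2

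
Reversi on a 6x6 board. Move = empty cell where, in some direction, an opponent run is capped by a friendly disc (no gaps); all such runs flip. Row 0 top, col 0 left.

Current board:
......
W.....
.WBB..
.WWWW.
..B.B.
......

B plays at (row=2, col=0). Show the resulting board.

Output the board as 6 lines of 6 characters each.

Place B at (2,0); scan 8 dirs for brackets.
Dir NW: edge -> no flip
Dir N: opp run (1,0), next='.' -> no flip
Dir NE: first cell '.' (not opp) -> no flip
Dir W: edge -> no flip
Dir E: opp run (2,1) capped by B -> flip
Dir SW: edge -> no flip
Dir S: first cell '.' (not opp) -> no flip
Dir SE: opp run (3,1) capped by B -> flip
All flips: (2,1) (3,1)

Answer: ......
W.....
BBBB..
.BWWW.
..B.B.
......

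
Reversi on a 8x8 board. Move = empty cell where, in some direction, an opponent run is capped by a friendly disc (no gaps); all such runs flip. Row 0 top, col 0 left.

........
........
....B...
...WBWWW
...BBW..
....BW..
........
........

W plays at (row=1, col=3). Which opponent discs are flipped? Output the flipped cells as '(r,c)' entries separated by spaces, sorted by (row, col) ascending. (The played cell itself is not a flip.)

Answer: (2,4)

Derivation:
Dir NW: first cell '.' (not opp) -> no flip
Dir N: first cell '.' (not opp) -> no flip
Dir NE: first cell '.' (not opp) -> no flip
Dir W: first cell '.' (not opp) -> no flip
Dir E: first cell '.' (not opp) -> no flip
Dir SW: first cell '.' (not opp) -> no flip
Dir S: first cell '.' (not opp) -> no flip
Dir SE: opp run (2,4) capped by W -> flip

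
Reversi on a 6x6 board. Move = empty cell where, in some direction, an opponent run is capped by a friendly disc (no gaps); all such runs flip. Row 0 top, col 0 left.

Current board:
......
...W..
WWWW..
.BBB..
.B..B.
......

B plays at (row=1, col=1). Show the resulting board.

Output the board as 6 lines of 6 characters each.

Answer: ......
.B.W..
WBBW..
.BBB..
.B..B.
......

Derivation:
Place B at (1,1); scan 8 dirs for brackets.
Dir NW: first cell '.' (not opp) -> no flip
Dir N: first cell '.' (not opp) -> no flip
Dir NE: first cell '.' (not opp) -> no flip
Dir W: first cell '.' (not opp) -> no flip
Dir E: first cell '.' (not opp) -> no flip
Dir SW: opp run (2,0), next=edge -> no flip
Dir S: opp run (2,1) capped by B -> flip
Dir SE: opp run (2,2) capped by B -> flip
All flips: (2,1) (2,2)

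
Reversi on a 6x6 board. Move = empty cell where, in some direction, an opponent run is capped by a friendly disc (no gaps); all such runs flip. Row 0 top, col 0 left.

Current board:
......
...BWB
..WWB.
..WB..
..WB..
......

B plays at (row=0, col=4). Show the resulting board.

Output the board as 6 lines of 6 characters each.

Answer: ....B.
...BBB
..WWB.
..WB..
..WB..
......

Derivation:
Place B at (0,4); scan 8 dirs for brackets.
Dir NW: edge -> no flip
Dir N: edge -> no flip
Dir NE: edge -> no flip
Dir W: first cell '.' (not opp) -> no flip
Dir E: first cell '.' (not opp) -> no flip
Dir SW: first cell 'B' (not opp) -> no flip
Dir S: opp run (1,4) capped by B -> flip
Dir SE: first cell 'B' (not opp) -> no flip
All flips: (1,4)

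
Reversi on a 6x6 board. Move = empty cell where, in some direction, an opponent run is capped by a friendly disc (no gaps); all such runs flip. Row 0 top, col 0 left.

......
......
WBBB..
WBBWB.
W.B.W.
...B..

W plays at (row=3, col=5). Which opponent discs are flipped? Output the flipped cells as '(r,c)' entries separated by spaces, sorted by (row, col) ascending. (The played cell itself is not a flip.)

Answer: (3,4)

Derivation:
Dir NW: first cell '.' (not opp) -> no flip
Dir N: first cell '.' (not opp) -> no flip
Dir NE: edge -> no flip
Dir W: opp run (3,4) capped by W -> flip
Dir E: edge -> no flip
Dir SW: first cell 'W' (not opp) -> no flip
Dir S: first cell '.' (not opp) -> no flip
Dir SE: edge -> no flip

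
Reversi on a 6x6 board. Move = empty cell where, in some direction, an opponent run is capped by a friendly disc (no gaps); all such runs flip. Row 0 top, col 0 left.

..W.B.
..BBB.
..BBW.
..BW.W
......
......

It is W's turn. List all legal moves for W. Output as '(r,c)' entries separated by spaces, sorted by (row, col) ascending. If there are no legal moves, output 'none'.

(0,1): no bracket -> illegal
(0,3): flips 2 -> legal
(0,5): no bracket -> illegal
(1,1): flips 1 -> legal
(1,5): no bracket -> illegal
(2,1): flips 2 -> legal
(2,5): no bracket -> illegal
(3,1): flips 1 -> legal
(3,4): no bracket -> illegal
(4,1): no bracket -> illegal
(4,2): flips 3 -> legal
(4,3): no bracket -> illegal

Answer: (0,3) (1,1) (2,1) (3,1) (4,2)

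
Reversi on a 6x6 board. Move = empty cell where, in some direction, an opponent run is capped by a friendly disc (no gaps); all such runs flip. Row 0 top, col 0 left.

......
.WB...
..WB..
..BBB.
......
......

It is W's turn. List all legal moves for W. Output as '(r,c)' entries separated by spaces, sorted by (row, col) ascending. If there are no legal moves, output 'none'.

Answer: (0,2) (1,3) (2,4) (4,2) (4,4)

Derivation:
(0,1): no bracket -> illegal
(0,2): flips 1 -> legal
(0,3): no bracket -> illegal
(1,3): flips 1 -> legal
(1,4): no bracket -> illegal
(2,1): no bracket -> illegal
(2,4): flips 1 -> legal
(2,5): no bracket -> illegal
(3,1): no bracket -> illegal
(3,5): no bracket -> illegal
(4,1): no bracket -> illegal
(4,2): flips 1 -> legal
(4,3): no bracket -> illegal
(4,4): flips 1 -> legal
(4,5): no bracket -> illegal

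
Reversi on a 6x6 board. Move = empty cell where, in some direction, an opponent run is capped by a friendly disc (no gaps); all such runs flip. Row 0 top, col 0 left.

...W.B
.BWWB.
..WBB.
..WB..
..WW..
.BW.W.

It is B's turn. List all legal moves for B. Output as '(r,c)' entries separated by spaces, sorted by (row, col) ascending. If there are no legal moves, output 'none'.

(0,1): flips 1 -> legal
(0,2): flips 1 -> legal
(0,4): no bracket -> illegal
(2,1): flips 1 -> legal
(3,1): flips 1 -> legal
(3,4): no bracket -> illegal
(4,1): flips 1 -> legal
(4,4): no bracket -> illegal
(4,5): no bracket -> illegal
(5,3): flips 2 -> legal
(5,5): no bracket -> illegal

Answer: (0,1) (0,2) (2,1) (3,1) (4,1) (5,3)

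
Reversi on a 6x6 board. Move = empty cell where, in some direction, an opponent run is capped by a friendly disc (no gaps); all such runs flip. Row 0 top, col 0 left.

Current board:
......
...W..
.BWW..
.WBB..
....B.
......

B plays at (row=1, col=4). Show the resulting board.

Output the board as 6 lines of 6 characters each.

Place B at (1,4); scan 8 dirs for brackets.
Dir NW: first cell '.' (not opp) -> no flip
Dir N: first cell '.' (not opp) -> no flip
Dir NE: first cell '.' (not opp) -> no flip
Dir W: opp run (1,3), next='.' -> no flip
Dir E: first cell '.' (not opp) -> no flip
Dir SW: opp run (2,3) capped by B -> flip
Dir S: first cell '.' (not opp) -> no flip
Dir SE: first cell '.' (not opp) -> no flip
All flips: (2,3)

Answer: ......
...WB.
.BWB..
.WBB..
....B.
......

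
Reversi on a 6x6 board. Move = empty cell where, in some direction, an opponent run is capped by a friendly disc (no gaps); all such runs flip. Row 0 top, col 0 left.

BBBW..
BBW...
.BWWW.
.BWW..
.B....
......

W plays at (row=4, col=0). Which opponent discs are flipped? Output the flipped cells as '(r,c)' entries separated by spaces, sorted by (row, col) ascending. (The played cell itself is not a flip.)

Dir NW: edge -> no flip
Dir N: first cell '.' (not opp) -> no flip
Dir NE: opp run (3,1) capped by W -> flip
Dir W: edge -> no flip
Dir E: opp run (4,1), next='.' -> no flip
Dir SW: edge -> no flip
Dir S: first cell '.' (not opp) -> no flip
Dir SE: first cell '.' (not opp) -> no flip

Answer: (3,1)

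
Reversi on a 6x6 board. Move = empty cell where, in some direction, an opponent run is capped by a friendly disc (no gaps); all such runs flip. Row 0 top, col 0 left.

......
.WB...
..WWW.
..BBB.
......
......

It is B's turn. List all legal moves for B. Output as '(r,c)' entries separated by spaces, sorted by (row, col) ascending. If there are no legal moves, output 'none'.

(0,0): flips 2 -> legal
(0,1): no bracket -> illegal
(0,2): no bracket -> illegal
(1,0): flips 1 -> legal
(1,3): flips 1 -> legal
(1,4): flips 2 -> legal
(1,5): flips 1 -> legal
(2,0): no bracket -> illegal
(2,1): no bracket -> illegal
(2,5): no bracket -> illegal
(3,1): no bracket -> illegal
(3,5): no bracket -> illegal

Answer: (0,0) (1,0) (1,3) (1,4) (1,5)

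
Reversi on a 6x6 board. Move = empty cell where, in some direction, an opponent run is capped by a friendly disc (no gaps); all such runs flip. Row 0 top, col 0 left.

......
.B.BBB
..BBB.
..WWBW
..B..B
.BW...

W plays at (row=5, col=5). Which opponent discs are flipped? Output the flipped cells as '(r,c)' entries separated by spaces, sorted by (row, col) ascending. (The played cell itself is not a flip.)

Dir NW: first cell '.' (not opp) -> no flip
Dir N: opp run (4,5) capped by W -> flip
Dir NE: edge -> no flip
Dir W: first cell '.' (not opp) -> no flip
Dir E: edge -> no flip
Dir SW: edge -> no flip
Dir S: edge -> no flip
Dir SE: edge -> no flip

Answer: (4,5)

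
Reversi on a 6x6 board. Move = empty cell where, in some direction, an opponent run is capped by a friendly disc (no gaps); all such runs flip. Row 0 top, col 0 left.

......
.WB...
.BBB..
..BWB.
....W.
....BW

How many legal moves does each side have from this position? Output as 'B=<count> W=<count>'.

-- B to move --
(0,0): flips 1 -> legal
(0,1): flips 1 -> legal
(0,2): no bracket -> illegal
(1,0): flips 1 -> legal
(2,0): no bracket -> illegal
(2,4): no bracket -> illegal
(3,5): no bracket -> illegal
(4,2): no bracket -> illegal
(4,3): flips 1 -> legal
(4,5): no bracket -> illegal
(5,3): no bracket -> illegal
B mobility = 4
-- W to move --
(0,1): no bracket -> illegal
(0,2): no bracket -> illegal
(0,3): no bracket -> illegal
(1,0): no bracket -> illegal
(1,3): flips 2 -> legal
(1,4): no bracket -> illegal
(2,0): no bracket -> illegal
(2,4): flips 1 -> legal
(2,5): no bracket -> illegal
(3,0): no bracket -> illegal
(3,1): flips 2 -> legal
(3,5): flips 1 -> legal
(4,1): no bracket -> illegal
(4,2): no bracket -> illegal
(4,3): no bracket -> illegal
(4,5): no bracket -> illegal
(5,3): flips 1 -> legal
W mobility = 5

Answer: B=4 W=5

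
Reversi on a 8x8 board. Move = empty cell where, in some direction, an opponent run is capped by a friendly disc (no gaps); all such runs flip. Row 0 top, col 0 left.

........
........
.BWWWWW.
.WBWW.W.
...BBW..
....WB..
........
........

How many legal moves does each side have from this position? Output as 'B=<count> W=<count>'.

Answer: B=13 W=10

Derivation:
-- B to move --
(1,1): flips 2 -> legal
(1,2): flips 1 -> legal
(1,3): flips 2 -> legal
(1,4): flips 3 -> legal
(1,5): no bracket -> illegal
(1,6): flips 2 -> legal
(1,7): no bracket -> illegal
(2,0): no bracket -> illegal
(2,7): flips 5 -> legal
(3,0): flips 1 -> legal
(3,5): flips 3 -> legal
(3,7): no bracket -> illegal
(4,0): no bracket -> illegal
(4,1): flips 1 -> legal
(4,2): no bracket -> illegal
(4,6): flips 1 -> legal
(4,7): no bracket -> illegal
(5,3): flips 1 -> legal
(5,6): no bracket -> illegal
(6,3): no bracket -> illegal
(6,4): flips 1 -> legal
(6,5): flips 1 -> legal
B mobility = 13
-- W to move --
(1,0): flips 3 -> legal
(1,1): flips 1 -> legal
(1,2): no bracket -> illegal
(2,0): flips 1 -> legal
(3,0): no bracket -> illegal
(3,5): no bracket -> illegal
(4,1): flips 1 -> legal
(4,2): flips 3 -> legal
(4,6): no bracket -> illegal
(5,2): flips 1 -> legal
(5,3): flips 1 -> legal
(5,6): flips 1 -> legal
(6,4): no bracket -> illegal
(6,5): flips 1 -> legal
(6,6): flips 2 -> legal
W mobility = 10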